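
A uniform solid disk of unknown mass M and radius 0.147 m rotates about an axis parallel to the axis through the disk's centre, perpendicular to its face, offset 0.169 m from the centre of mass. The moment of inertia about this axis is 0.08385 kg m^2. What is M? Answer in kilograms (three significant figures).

I = I_cm + Md² = (1/2)MR² + Md² = M·[0.5·(0.147)² + (0.169)²] = M·0.039365.
So M = 0.08385 / 0.039365 = 2.13 kg.

2.13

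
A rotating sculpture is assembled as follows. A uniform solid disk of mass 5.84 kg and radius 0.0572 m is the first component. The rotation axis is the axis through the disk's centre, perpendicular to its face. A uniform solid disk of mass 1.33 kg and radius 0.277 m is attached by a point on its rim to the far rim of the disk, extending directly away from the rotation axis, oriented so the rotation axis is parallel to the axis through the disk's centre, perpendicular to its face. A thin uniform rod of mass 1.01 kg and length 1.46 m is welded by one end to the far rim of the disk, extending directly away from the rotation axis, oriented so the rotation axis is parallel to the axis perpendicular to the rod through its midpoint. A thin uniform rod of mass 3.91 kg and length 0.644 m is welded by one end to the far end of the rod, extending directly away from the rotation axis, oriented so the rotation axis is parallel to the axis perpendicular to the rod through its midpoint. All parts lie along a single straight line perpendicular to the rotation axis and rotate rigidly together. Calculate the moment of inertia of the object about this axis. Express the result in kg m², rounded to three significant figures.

24.7

Solid disk: I_cm = (1/2)MR² = (1/2)(5.84)(0.0572)² = 0.0095538 kg m²; axis through the centre, so I = 0.0095538 kg m².
Solid disk: I_cm = (1/2)MR² = (1/2)(1.33)(0.277)² = 0.051025 kg m²; centre at d = 0.0572 + 0.277 = 0.3342 m, so I = I_cm + Md² gives I = 0.051025 + (1.33)(0.3342)² = 0.19957 kg m².
Thin rod: I_cm = (1/12)ML² = (1/12)(1.01)(1.46)² = 0.17941 kg m²; centre at d = 0.0572 + 0.277 + 0.277 + 0.73 = 1.3412 m, so I = I_cm + Md² gives I = 0.17941 + (1.01)(1.3412)² = 1.9962 kg m².
Thin rod: I_cm = (1/12)ML² = (1/12)(3.91)(0.644)² = 0.13513 kg m²; centre at d = 0.0572 + 0.277 + 0.277 + 0.73 + 0.73 + 0.322 = 2.3932 m, so I = I_cm + Md² gives I = 0.13513 + (3.91)(2.3932)² = 22.529 kg m².
Total I = 0.0095538 + 0.19957 + 1.9962 + 22.529 = 24.735 kg m².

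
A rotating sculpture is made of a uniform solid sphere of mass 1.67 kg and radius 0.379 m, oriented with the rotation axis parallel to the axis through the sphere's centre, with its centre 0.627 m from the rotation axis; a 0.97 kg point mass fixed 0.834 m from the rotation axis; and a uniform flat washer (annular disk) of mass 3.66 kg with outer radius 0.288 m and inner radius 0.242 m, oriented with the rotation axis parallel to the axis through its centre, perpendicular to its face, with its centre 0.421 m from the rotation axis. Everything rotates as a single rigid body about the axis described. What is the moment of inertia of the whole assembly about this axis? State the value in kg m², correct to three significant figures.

Solid sphere: I_cm = (2/5)MR² = (2/5)(1.67)(0.379)² = 0.095952 kg m²; centre at d = 0.627 m, so the parallel axis theorem gives I = 0.095952 + (1.67)(0.627)² = 0.75248 kg m².
Point mass: I_cm = 0; centre at d = 0.834 m, so the parallel axis theorem gives I = 0 + (0.97)(0.834)² = 0.67469 kg m².
Annular disk: I_cm = (1/2)M(R²+r²) = (1/2)(3.66)[(0.288)² + (0.242)²] = 0.25896 kg m²; centre at d = 0.421 m, so the parallel axis theorem gives I = 0.25896 + (3.66)(0.421)² = 0.90766 kg m².
Total I = 0.75248 + 0.67469 + 0.90766 = 2.3348 kg m².

2.33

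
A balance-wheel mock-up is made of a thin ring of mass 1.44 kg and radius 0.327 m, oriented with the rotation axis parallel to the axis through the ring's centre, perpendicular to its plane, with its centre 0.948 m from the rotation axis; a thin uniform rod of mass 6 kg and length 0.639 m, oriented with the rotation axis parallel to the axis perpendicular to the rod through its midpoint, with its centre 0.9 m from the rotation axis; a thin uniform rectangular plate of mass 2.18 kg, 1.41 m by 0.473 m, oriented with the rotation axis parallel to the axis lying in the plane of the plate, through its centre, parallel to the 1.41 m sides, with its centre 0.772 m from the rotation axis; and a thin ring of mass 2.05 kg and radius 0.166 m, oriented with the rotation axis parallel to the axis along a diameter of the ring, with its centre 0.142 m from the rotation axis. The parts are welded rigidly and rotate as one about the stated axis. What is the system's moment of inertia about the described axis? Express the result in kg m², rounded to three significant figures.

Thin ring: I_cm = MR² = (1.44)(0.327)² = 0.15398 kg m²; centre at d = 0.948 m, so the parallel axis theorem gives I = 0.15398 + (1.44)(0.948)² = 1.4481 kg m².
Thin rod: I_cm = (1/12)ML² = (1/12)(6)(0.639)² = 0.20416 kg m²; centre at d = 0.9 m, so the parallel axis theorem gives I = 0.20416 + (6)(0.9)² = 5.0642 kg m².
Rectangular plate: I_cm = (1/12)Mb² = (1/12)(2.18)(0.473)² = 0.040644 kg m²; centre at d = 0.772 m, so the parallel axis theorem gives I = 0.040644 + (2.18)(0.772)² = 1.3399 kg m².
Thin ring: I_cm = (1/2)MR² = (1/2)(2.05)(0.166)² = 0.028245 kg m²; centre at d = 0.142 m, so the parallel axis theorem gives I = 0.028245 + (2.05)(0.142)² = 0.069581 kg m².
Total I = 1.4481 + 5.0642 + 1.3399 + 0.069581 = 7.9217 kg m².

7.92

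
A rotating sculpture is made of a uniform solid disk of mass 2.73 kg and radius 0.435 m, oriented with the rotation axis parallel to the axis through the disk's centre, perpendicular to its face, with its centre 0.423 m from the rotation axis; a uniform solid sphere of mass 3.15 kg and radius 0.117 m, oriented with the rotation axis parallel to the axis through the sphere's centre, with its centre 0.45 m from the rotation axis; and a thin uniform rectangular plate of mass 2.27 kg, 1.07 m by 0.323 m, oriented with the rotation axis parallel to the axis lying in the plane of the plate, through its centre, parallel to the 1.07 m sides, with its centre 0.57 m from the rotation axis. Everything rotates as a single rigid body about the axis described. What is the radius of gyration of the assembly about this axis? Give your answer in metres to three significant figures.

0.515

Solid disk: I_cm = (1/2)MR² = (1/2)(2.73)(0.435)² = 0.25829 kg·m²; centre at d = 0.423 m, so I = I_cm + Md² gives I = 0.25829 + (2.73)(0.423)² = 0.74677 kg·m².
Solid sphere: I_cm = (2/5)MR² = (2/5)(3.15)(0.117)² = 0.017248 kg·m²; centre at d = 0.45 m, so I = I_cm + Md² gives I = 0.017248 + (3.15)(0.45)² = 0.65512 kg·m².
Rectangular plate: I_cm = (1/12)Mb² = (1/12)(2.27)(0.323)² = 0.019736 kg·m²; centre at d = 0.57 m, so I = I_cm + Md² gives I = 0.019736 + (2.27)(0.57)² = 0.75726 kg·m².
Total I = 2.1592 kg·m²; total mass M = 8.15 kg.
k = √(I/M) = √(2.1592/8.15) = 0.51471 m.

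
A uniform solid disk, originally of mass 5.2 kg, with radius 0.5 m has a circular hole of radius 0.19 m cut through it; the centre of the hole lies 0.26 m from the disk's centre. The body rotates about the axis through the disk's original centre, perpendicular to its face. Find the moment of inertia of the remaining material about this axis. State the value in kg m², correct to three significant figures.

Unpierced body about its centre: I₀ = (1/2)MR² = (1/2)(5.2)(0.5)² = 0.65 kg m².
The removed disk has mass m = M·(r/R)² = (5.2)(0.19/0.5)² = 0.75088 kg (same uniform areal density).
Its moment of inertia about the rotation axis (parallel-axis theorem): I_hole = (1/2)mr² + md² = (1/2)(0.75088)(0.19)² + (0.75088)(0.26)² = 0.064313 kg m².
Treating the hole as negative mass, I = I₀ − I_hole = 0.65 − 0.064313 = 0.58569 kg m².

0.586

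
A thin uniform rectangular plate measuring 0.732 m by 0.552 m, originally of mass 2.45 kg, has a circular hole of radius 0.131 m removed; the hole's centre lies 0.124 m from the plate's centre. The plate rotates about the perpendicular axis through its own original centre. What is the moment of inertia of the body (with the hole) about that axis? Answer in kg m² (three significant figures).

0.164

Unpierced body about its centre: I₀ = (1/12)M(a²+b²) = (1/12)(2.45)[(0.732)² + (0.552)²] = 0.17161 kg m².
The removed disk has mass m = M·πr²/(ab) = (2.45)·π(0.131)²/(0.732·0.552) = 0.3269 kg (same uniform areal density).
Its moment of inertia about the rotation axis (parallel-axis theorem): I_hole = (1/2)mr² + md² = (1/2)(0.3269)(0.131)² + (0.3269)(0.124)² = 0.0078313 kg m².
Treating the hole as negative mass, I = I₀ − I_hole = 0.17161 − 0.0078313 = 0.16378 kg m².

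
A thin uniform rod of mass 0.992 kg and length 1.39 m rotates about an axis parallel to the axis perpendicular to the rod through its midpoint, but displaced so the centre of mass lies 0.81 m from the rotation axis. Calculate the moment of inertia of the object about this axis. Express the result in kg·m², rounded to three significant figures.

I_cm = (1/12)ML² = (1/12)(0.992)(1.39)² = 0.15972 kg·m²; centre at d = 0.81 m, so I = I_cm + Md² gives I = 0.15972 + (0.992)(0.81)² = 0.81057 kg·m².

0.811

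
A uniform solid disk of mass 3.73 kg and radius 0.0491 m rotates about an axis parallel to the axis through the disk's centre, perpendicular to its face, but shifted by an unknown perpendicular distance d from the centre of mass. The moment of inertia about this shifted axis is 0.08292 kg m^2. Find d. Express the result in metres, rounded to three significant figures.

About the centre-of-mass axis, I_cm = (1/2)MR² = (1/2)(3.73)(0.0491)² = 0.0044962 kg m^2.
Parallel axis theorem: I = I_cm + Md², so Md² = 0.08292 − 0.0044962 = 0.078424 kg m^2.
d = √(0.078424 / 3.73) = 0.145 m.

0.145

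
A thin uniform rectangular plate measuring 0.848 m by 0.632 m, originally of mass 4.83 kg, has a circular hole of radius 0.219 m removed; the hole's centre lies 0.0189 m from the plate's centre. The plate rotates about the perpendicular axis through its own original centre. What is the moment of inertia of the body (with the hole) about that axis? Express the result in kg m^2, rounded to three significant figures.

0.417

Unpierced body about its centre: I₀ = (1/12)M(a²+b²) = (1/12)(4.83)[(0.848)² + (0.632)²] = 0.45021 kg m^2.
The removed disk has mass m = M·πr²/(ab) = (4.83)·π(0.219)²/(0.848·0.632) = 1.3579 kg (same uniform areal density).
Its moment of inertia about the rotation axis (parallel-axis theorem): I_hole = (1/2)mr² + md² = (1/2)(1.3579)(0.219)² + (1.3579)(0.0189)² = 0.033049 kg m^2.
Treating the hole as negative mass, I = I₀ − I_hole = 0.45021 − 0.033049 = 0.41716 kg m^2.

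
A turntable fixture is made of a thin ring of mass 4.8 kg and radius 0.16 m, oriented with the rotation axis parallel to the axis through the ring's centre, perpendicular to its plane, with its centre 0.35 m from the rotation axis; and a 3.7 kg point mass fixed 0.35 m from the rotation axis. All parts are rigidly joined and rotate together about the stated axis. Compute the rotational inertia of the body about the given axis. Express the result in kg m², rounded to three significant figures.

Thin ring: I_cm = MR² = (4.8)(0.16)² = 0.12288 kg m²; centre at d = 0.35 m, so I = I_cm + Md² gives I = 0.12288 + (4.8)(0.35)² = 0.71088 kg m².
Point mass: I_cm = 0; centre at d = 0.35 m, so I = I_cm + Md² gives I = 0 + (3.7)(0.35)² = 0.45325 kg m².
Total I = 0.71088 + 0.45325 = 1.1641 kg m².

1.16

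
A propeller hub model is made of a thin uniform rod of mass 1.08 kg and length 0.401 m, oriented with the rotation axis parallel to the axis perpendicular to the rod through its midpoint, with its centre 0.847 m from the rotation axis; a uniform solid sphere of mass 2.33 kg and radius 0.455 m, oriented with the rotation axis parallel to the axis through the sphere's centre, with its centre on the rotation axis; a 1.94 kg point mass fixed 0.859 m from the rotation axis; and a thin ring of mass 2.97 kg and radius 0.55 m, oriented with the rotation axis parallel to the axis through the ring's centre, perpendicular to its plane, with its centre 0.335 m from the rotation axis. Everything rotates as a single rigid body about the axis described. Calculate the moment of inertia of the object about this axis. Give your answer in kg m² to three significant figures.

Thin rod: I_cm = (1/12)ML² = (1/12)(1.08)(0.401)² = 0.014472 kg m²; centre at d = 0.847 m, so I = I_cm + Md² gives I = 0.014472 + (1.08)(0.847)² = 0.78927 kg m².
Solid sphere: I_cm = (2/5)MR² = (2/5)(2.33)(0.455)² = 0.19295 kg m²; axis through the centre, so I = 0.19295 kg m².
Point mass: I_cm = 0; centre at d = 0.859 m, so I = I_cm + Md² gives I = 0 + (1.94)(0.859)² = 1.4315 kg m².
Thin ring: I_cm = MR² = (2.97)(0.55)² = 0.89843 kg m²; centre at d = 0.335 m, so I = I_cm + Md² gives I = 0.89843 + (2.97)(0.335)² = 1.2317 kg m².
Total I = 0.78927 + 0.19295 + 1.4315 + 1.2317 = 3.6454 kg m².

3.65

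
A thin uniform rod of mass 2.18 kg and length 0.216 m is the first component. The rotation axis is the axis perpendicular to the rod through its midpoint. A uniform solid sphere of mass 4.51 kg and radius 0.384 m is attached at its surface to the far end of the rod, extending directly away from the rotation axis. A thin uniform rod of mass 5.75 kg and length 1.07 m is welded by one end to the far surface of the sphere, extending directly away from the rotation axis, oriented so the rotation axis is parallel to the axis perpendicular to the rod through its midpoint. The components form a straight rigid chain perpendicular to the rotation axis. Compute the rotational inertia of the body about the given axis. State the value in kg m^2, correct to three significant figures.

13.4

Thin rod: I_cm = (1/12)ML² = (1/12)(2.18)(0.216)² = 0.0084758 kg m^2; axis through the centre, so I = 0.0084758 kg m^2.
Solid sphere: I_cm = (2/5)MR² = (2/5)(4.51)(0.384)² = 0.26601 kg m^2; centre at d = 0.108 + 0.384 = 0.492 m, so I = I_cm + Md² gives I = 0.26601 + (4.51)(0.492)² = 1.3577 kg m^2.
Thin rod: I_cm = (1/12)ML² = (1/12)(5.75)(1.07)² = 0.5486 kg m^2; centre at d = 0.108 + 0.384 + 0.384 + 0.535 = 1.411 m, so I = I_cm + Md² gives I = 0.5486 + (5.75)(1.411)² = 11.996 kg m^2.
Total I = 0.0084758 + 1.3577 + 11.996 = 13.363 kg m^2.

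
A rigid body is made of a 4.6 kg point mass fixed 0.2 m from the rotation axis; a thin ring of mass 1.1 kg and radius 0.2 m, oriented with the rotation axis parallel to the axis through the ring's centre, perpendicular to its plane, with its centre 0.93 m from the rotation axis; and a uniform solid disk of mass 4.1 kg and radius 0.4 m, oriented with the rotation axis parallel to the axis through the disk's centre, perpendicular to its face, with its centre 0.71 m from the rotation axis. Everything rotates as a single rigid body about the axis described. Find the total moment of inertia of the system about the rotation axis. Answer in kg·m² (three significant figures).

Point mass: I_cm = 0; centre at d = 0.2 m, so I = I_cm + Md² gives I = 0 + (4.6)(0.2)² = 0.184 kg·m².
Thin ring: I_cm = MR² = (1.1)(0.2)² = 0.044 kg·m²; centre at d = 0.93 m, so I = I_cm + Md² gives I = 0.044 + (1.1)(0.93)² = 0.99539 kg·m².
Solid disk: I_cm = (1/2)MR² = (1/2)(4.1)(0.4)² = 0.328 kg·m²; centre at d = 0.71 m, so I = I_cm + Md² gives I = 0.328 + (4.1)(0.71)² = 2.3948 kg·m².
Total I = 0.184 + 0.99539 + 2.3948 = 3.5742 kg·m².

3.57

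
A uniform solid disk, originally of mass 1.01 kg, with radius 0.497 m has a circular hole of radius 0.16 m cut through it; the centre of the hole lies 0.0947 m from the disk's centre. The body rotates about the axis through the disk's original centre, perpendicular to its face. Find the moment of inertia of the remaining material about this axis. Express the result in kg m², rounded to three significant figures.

Unpierced body about its centre: I₀ = (1/2)MR² = (1/2)(1.01)(0.497)² = 0.12474 kg m².
The removed disk has mass m = M·(r/R)² = (1.01)(0.16/0.497)² = 0.10468 kg (same uniform areal density).
Its moment of inertia about the rotation axis (parallel-axis theorem): I_hole = (1/2)mr² + md² = (1/2)(0.10468)(0.16)² + (0.10468)(0.0947)² = 0.0022786 kg m².
Treating the hole as negative mass, I = I₀ − I_hole = 0.12474 − 0.0022786 = 0.12246 kg m².

0.122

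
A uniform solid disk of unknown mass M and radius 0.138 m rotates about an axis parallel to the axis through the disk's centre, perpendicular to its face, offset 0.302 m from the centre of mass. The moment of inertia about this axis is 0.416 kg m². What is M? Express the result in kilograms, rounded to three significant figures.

I = I_cm + Md² = (1/2)MR² + Md² = M·[0.5·(0.138)² + (0.302)²] = M·0.10073.
So M = 0.416 / 0.10073 = 4.13 kg.

4.13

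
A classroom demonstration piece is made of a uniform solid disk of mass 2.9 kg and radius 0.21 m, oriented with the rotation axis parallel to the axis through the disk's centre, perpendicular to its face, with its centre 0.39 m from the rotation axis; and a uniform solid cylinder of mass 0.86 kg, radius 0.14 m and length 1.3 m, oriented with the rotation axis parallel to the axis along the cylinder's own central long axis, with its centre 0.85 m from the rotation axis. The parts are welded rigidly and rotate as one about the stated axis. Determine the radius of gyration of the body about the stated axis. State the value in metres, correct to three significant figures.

0.549

Solid disk: I_cm = (1/2)MR² = (1/2)(2.9)(0.21)² = 0.063945 kg m^2; centre at d = 0.39 m, so the parallel axis theorem gives I = 0.063945 + (2.9)(0.39)² = 0.50504 kg m^2.
Solid cylinder: I_cm = (1/2)MR² = (1/2)(0.86)(0.14)² = 0.008428 kg m^2; centre at d = 0.85 m, so the parallel axis theorem gives I = 0.008428 + (0.86)(0.85)² = 0.62978 kg m^2.
Total I = 1.1348 kg m^2; total mass M = 3.76 kg.
k = √(I/M) = √(1.1348/3.76) = 0.54937 m.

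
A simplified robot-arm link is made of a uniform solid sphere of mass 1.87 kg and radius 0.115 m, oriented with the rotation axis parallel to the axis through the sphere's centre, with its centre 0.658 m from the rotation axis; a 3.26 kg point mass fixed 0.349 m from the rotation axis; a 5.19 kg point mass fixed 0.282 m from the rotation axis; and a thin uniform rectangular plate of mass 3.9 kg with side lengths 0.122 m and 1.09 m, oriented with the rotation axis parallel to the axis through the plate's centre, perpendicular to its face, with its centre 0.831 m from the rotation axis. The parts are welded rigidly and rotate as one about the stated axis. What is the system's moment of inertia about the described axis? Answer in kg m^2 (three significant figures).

Solid sphere: I_cm = (2/5)MR² = (2/5)(1.87)(0.115)² = 0.0098923 kg m^2; centre at d = 0.658 m, so I = I_cm + Md² gives I = 0.0098923 + (1.87)(0.658)² = 0.81953 kg m^2.
Point mass: I_cm = 0; centre at d = 0.349 m, so I = I_cm + Md² gives I = 0 + (3.26)(0.349)² = 0.39707 kg m^2.
Point mass: I_cm = 0; centre at d = 0.282 m, so I = I_cm + Md² gives I = 0 + (5.19)(0.282)² = 0.41273 kg m^2.
Rectangular plate: I_cm = (1/12)M(a²+b²) = (1/12)(3.9)[(0.122)² + (1.09)²] = 0.39097 kg m^2; centre at d = 0.831 m, so I = I_cm + Md² gives I = 0.39097 + (3.9)(0.831)² = 3.0842 kg m^2.
Total I = 0.81953 + 0.39707 + 0.41273 + 3.0842 = 4.7135 kg m^2.

4.71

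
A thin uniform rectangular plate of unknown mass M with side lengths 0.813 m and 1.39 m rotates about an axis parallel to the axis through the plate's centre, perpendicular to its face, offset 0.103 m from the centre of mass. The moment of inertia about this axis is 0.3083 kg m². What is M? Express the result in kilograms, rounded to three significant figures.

1.36

I = I_cm + Md² = (1/12)M(a²+b²) + Md² = M·[0.0833333·[(0.813)² + (1.39)²] + (0.103)²] = M·0.2267.
So M = 0.3083 / 0.2267 = 1.36 kg.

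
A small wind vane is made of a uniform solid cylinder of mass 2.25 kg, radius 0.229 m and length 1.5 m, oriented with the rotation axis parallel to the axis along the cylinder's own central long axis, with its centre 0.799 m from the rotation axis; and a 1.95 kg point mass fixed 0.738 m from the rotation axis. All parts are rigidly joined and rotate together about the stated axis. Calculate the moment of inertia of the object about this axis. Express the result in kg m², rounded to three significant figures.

Solid cylinder: I_cm = (1/2)MR² = (1/2)(2.25)(0.229)² = 0.058996 kg m²; centre at d = 0.799 m, so the parallel axis theorem gives I = 0.058996 + (2.25)(0.799)² = 1.4954 kg m².
Point mass: I_cm = 0; centre at d = 0.738 m, so the parallel axis theorem gives I = 0 + (1.95)(0.738)² = 1.0621 kg m².
Total I = 1.4954 + 1.0621 = 2.5575 kg m².

2.56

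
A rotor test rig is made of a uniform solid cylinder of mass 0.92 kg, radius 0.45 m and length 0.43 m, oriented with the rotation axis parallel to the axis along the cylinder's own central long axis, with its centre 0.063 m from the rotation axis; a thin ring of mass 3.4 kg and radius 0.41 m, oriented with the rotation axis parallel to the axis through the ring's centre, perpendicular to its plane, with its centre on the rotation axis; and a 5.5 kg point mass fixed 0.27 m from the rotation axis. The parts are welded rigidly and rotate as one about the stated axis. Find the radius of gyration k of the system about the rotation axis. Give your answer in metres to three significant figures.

Solid cylinder: I_cm = (1/2)MR² = (1/2)(0.92)(0.45)² = 0.09315 kg m^2; centre at d = 0.063 m, so I = I_cm + Md² gives I = 0.09315 + (0.92)(0.063)² = 0.096801 kg m^2.
Thin ring: I_cm = MR² = (3.4)(0.41)² = 0.57154 kg m^2; axis through the centre, so I = 0.57154 kg m^2.
Point mass: I_cm = 0; centre at d = 0.27 m, so I = I_cm + Md² gives I = 0 + (5.5)(0.27)² = 0.40095 kg m^2.
Total I = 1.0693 kg m^2; total mass M = 9.82 kg.
k = √(I/M) = √(1.0693/9.82) = 0.32998 m.

0.330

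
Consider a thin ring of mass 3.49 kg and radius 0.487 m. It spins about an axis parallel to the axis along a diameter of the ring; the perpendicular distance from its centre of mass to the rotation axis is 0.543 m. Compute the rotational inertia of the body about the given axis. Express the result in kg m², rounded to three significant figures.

I_cm = (1/2)MR² = (1/2)(3.49)(0.487)² = 0.41386 kg m²; centre at d = 0.543 m, so I = I_cm + Md² gives I = 0.41386 + (3.49)(0.543)² = 1.4429 kg m².

1.44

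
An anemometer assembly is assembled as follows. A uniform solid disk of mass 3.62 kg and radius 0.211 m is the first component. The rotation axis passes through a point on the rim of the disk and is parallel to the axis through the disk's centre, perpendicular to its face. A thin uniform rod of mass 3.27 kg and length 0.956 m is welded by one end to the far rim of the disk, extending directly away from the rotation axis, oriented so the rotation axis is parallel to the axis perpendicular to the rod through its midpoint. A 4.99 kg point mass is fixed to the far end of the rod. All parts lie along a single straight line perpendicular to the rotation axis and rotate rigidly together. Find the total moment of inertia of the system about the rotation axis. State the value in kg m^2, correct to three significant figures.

12.6

Solid disk: I_cm = (1/2)MR² = (1/2)(3.62)(0.211)² = 0.080583 kg m^2; centre at d = 0.211 m, so the parallel axis theorem gives I = 0.080583 + (3.62)(0.211)² = 0.24175 kg m^2.
Thin rod: I_cm = (1/12)ML² = (1/12)(3.27)(0.956)² = 0.24905 kg m^2; centre at d = 0.211 + 0.211 + 0.478 = 0.9 m, so the parallel axis theorem gives I = 0.24905 + (3.27)(0.9)² = 2.8977 kg m^2.
Point mass: I_cm = 0; centre at d = 0.211 + 0.211 + 0.478 + 0.478 = 1.378 m, so the parallel axis theorem gives I = 0 + (4.99)(1.378)² = 9.4754 kg m^2.
Total I = 0.24175 + 2.8977 + 9.4754 = 12.615 kg m^2.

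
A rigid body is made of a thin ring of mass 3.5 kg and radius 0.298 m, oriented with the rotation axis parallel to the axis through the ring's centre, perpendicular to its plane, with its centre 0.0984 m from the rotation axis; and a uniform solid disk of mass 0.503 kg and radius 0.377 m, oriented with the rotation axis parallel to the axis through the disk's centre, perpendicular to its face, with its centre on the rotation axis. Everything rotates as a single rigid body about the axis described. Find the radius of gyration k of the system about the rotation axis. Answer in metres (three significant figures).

0.308

Thin ring: I_cm = MR² = (3.5)(0.298)² = 0.31081 kg·m²; centre at d = 0.0984 m, so I = I_cm + Md² gives I = 0.31081 + (3.5)(0.0984)² = 0.3447 kg·m².
Solid disk: I_cm = (1/2)MR² = (1/2)(0.503)(0.377)² = 0.035745 kg·m²; axis through the centre, so I = 0.035745 kg·m².
Total I = 0.38045 kg·m²; total mass M = 4.003 kg.
k = √(I/M) = √(0.38045/4.003) = 0.30829 m.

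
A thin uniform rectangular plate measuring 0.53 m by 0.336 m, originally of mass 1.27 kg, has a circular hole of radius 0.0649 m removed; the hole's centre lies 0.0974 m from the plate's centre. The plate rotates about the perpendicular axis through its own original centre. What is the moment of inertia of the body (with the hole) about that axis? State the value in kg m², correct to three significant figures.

0.0406

Unpierced body about its centre: I₀ = (1/12)M(a²+b²) = (1/12)(1.27)[(0.53)² + (0.336)²] = 0.041677 kg m².
The removed disk has mass m = M·πr²/(ab) = (1.27)·π(0.0649)²/(0.53·0.336) = 0.094369 kg (same uniform areal density).
Its moment of inertia about the rotation axis (parallel-axis theorem): I_hole = (1/2)mr² + md² = (1/2)(0.094369)(0.0649)² + (0.094369)(0.0974)² = 0.001094 kg m².
Treating the hole as negative mass, I = I₀ − I_hole = 0.041677 − 0.001094 = 0.040583 kg m².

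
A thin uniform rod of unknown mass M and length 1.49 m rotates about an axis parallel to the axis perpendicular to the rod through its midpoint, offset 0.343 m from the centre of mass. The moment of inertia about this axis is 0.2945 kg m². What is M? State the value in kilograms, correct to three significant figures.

0.973

I = I_cm + Md² = (1/12)ML² + Md² = M·[0.0833333·(1.49)² + (0.343)²] = M·0.30266.
So M = 0.2945 / 0.30266 = 0.97305 kg.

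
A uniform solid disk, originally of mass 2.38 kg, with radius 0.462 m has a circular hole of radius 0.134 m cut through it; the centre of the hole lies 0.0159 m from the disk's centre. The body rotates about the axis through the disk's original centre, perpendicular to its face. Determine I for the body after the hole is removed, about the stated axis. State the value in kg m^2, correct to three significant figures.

0.252

Unpierced body about its centre: I₀ = (1/2)MR² = (1/2)(2.38)(0.462)² = 0.254 kg m^2.
The removed disk has mass m = M·(r/R)² = (2.38)(0.134/0.462)² = 0.20022 kg (same uniform areal density).
Its moment of inertia about the rotation axis (parallel-axis theorem): I_hole = (1/2)mr² + md² = (1/2)(0.20022)(0.134)² + (0.20022)(0.0159)² = 0.0018482 kg m^2.
Treating the hole as negative mass, I = I₀ − I_hole = 0.254 − 0.0018482 = 0.25215 kg m^2.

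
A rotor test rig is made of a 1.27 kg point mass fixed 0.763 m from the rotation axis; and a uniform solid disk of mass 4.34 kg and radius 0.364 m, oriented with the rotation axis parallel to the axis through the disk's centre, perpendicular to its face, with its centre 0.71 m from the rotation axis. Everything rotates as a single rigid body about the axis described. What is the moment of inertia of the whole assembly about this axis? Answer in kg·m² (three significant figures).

Point mass: I_cm = 0; centre at d = 0.763 m, so I = I_cm + Md² gives I = 0 + (1.27)(0.763)² = 0.73935 kg·m².
Solid disk: I_cm = (1/2)MR² = (1/2)(4.34)(0.364)² = 0.28752 kg·m²; centre at d = 0.71 m, so I = I_cm + Md² gives I = 0.28752 + (4.34)(0.71)² = 2.4753 kg·m².
Total I = 0.73935 + 2.4753 = 3.2147 kg·m².

3.21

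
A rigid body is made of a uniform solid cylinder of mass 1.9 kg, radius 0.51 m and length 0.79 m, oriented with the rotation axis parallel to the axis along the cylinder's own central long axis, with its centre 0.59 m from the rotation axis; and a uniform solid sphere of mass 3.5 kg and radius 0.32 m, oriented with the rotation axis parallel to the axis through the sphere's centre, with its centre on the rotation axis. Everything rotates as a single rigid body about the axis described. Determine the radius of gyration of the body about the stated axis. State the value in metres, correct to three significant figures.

Solid cylinder: I_cm = (1/2)MR² = (1/2)(1.9)(0.51)² = 0.24709 kg·m²; centre at d = 0.59 m, so I = I_cm + Md² gives I = 0.24709 + (1.9)(0.59)² = 0.90848 kg·m².
Solid sphere: I_cm = (2/5)MR² = (2/5)(3.5)(0.32)² = 0.14336 kg·m²; axis through the centre, so I = 0.14336 kg·m².
Total I = 1.0518 kg·m²; total mass M = 5.4 kg.
k = √(I/M) = √(1.0518/5.4) = 0.44135 m.

0.441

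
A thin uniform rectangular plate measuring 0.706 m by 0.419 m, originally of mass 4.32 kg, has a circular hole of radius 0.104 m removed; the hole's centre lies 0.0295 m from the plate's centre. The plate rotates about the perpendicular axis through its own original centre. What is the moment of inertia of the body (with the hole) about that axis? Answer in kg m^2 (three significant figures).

0.240

Unpierced body about its centre: I₀ = (1/12)M(a²+b²) = (1/12)(4.32)[(0.706)² + (0.419)²] = 0.24264 kg m^2.
The removed disk has mass m = M·πr²/(ab) = (4.32)·π(0.104)²/(0.706·0.419) = 0.49623 kg (same uniform areal density).
Its moment of inertia about the rotation axis (parallel-axis theorem): I_hole = (1/2)mr² + md² = (1/2)(0.49623)(0.104)² + (0.49623)(0.0295)² = 0.0031154 kg m^2.
Treating the hole as negative mass, I = I₀ − I_hole = 0.24264 − 0.0031154 = 0.23952 kg m^2.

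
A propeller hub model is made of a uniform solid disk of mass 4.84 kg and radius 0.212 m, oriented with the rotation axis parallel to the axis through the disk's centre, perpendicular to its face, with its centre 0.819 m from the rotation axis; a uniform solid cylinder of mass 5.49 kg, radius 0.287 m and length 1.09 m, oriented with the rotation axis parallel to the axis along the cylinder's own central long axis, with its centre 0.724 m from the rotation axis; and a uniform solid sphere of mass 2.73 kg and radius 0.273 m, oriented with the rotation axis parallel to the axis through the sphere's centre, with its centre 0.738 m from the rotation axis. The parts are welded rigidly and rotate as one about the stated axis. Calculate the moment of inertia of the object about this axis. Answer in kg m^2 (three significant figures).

8.03

Solid disk: I_cm = (1/2)MR² = (1/2)(4.84)(0.212)² = 0.10876 kg m^2; centre at d = 0.819 m, so the parallel axis theorem gives I = 0.10876 + (4.84)(0.819)² = 3.3552 kg m^2.
Solid cylinder: I_cm = (1/2)MR² = (1/2)(5.49)(0.287)² = 0.2261 kg m^2; centre at d = 0.724 m, so the parallel axis theorem gives I = 0.2261 + (5.49)(0.724)² = 3.1038 kg m^2.
Solid sphere: I_cm = (2/5)MR² = (2/5)(2.73)(0.273)² = 0.081386 kg m^2; centre at d = 0.738 m, so the parallel axis theorem gives I = 0.081386 + (2.73)(0.738)² = 1.5683 kg m^2.
Total I = 3.3552 + 3.1038 + 1.5683 = 8.0273 kg m^2.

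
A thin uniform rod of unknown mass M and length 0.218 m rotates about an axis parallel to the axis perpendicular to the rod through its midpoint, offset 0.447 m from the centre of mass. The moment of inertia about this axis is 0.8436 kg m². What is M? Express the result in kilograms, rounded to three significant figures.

4.14

I = I_cm + Md² = (1/12)ML² + Md² = M·[0.0833333·(0.218)² + (0.447)²] = M·0.20377.
So M = 0.8436 / 0.20377 = 4.14 kg.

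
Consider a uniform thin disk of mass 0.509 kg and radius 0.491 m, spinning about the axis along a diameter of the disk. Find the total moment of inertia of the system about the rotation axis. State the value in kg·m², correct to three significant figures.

I_cm = (1/4)MR² = (1/4)(0.509)(0.491)² = 0.030678 kg·m²; axis through the centre, so I = 0.030678 kg·m².

0.0307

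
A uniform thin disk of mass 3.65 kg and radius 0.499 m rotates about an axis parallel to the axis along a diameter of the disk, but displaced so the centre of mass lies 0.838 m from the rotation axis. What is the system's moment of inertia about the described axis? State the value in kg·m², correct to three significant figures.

2.79

I_cm = (1/4)MR² = (1/4)(3.65)(0.499)² = 0.22721 kg·m²; centre at d = 0.838 m, so the parallel axis theorem gives I = 0.22721 + (3.65)(0.838)² = 2.7904 kg·m².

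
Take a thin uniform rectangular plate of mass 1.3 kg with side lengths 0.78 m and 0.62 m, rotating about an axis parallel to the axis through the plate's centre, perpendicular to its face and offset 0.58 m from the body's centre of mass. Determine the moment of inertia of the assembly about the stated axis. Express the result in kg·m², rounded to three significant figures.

I_cm = (1/12)M(a²+b²) = (1/12)(1.3)[(0.78)² + (0.62)²] = 0.10755 kg·m²; centre at d = 0.58 m, so the parallel axis theorem gives I = 0.10755 + (1.3)(0.58)² = 0.54487 kg·m².

0.545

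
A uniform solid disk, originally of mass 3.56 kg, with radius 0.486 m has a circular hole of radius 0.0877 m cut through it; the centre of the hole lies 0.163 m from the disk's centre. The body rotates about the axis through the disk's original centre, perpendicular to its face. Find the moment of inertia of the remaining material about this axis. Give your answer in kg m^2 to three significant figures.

0.417

Unpierced body about its centre: I₀ = (1/2)MR² = (1/2)(3.56)(0.486)² = 0.42043 kg m^2.
The removed disk has mass m = M·(r/R)² = (3.56)(0.0877/0.486)² = 0.11592 kg (same uniform areal density).
Its moment of inertia about the rotation axis (parallel-axis theorem): I_hole = (1/2)mr² + md² = (1/2)(0.11592)(0.0877)² + (0.11592)(0.163)² = 0.0035258 kg m^2.
Treating the hole as negative mass, I = I₀ − I_hole = 0.42043 − 0.0035258 = 0.4169 kg m^2.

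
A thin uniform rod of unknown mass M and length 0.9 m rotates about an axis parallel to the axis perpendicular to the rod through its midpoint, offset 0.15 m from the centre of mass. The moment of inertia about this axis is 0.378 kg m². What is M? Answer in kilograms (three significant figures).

I = I_cm + Md² = (1/12)ML² + Md² = M·[0.0833333·(0.9)² + (0.15)²] = M·0.09.
So M = 0.378 / 0.09 = 4.2 kg.

4.20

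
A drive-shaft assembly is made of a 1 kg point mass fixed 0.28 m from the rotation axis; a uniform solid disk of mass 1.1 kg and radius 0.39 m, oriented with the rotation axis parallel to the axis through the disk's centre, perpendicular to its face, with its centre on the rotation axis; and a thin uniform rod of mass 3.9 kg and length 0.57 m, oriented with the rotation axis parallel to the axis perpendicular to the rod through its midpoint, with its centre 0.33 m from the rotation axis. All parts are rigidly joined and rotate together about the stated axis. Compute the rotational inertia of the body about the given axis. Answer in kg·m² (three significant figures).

Point mass: I_cm = 0; centre at d = 0.28 m, so I = I_cm + Md² gives I = 0 + (1)(0.28)² = 0.0784 kg·m².
Solid disk: I_cm = (1/2)MR² = (1/2)(1.1)(0.39)² = 0.083655 kg·m²; axis through the centre, so I = 0.083655 kg·m².
Thin rod: I_cm = (1/12)ML² = (1/12)(3.9)(0.57)² = 0.10559 kg·m²; centre at d = 0.33 m, so I = I_cm + Md² gives I = 0.10559 + (3.9)(0.33)² = 0.5303 kg·m².
Total I = 0.0784 + 0.083655 + 0.5303 = 0.69236 kg·m².

0.692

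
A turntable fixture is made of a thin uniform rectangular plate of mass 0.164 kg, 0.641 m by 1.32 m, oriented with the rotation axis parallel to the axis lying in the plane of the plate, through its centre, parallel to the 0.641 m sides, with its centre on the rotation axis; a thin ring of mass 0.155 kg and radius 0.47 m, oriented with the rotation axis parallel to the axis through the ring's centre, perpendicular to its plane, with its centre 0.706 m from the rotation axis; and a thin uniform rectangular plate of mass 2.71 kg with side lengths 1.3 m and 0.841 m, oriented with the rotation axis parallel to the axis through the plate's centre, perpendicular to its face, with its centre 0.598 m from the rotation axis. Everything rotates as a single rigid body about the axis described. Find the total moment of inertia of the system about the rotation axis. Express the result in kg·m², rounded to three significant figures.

1.65

Rectangular plate: I_cm = (1/12)Mb² = (1/12)(0.164)(1.32)² = 0.023813 kg·m²; axis through the centre, so I = 0.023813 kg·m².
Thin ring: I_cm = MR² = (0.155)(0.47)² = 0.034239 kg·m²; centre at d = 0.706 m, so I = I_cm + Md² gives I = 0.034239 + (0.155)(0.706)² = 0.1115 kg·m².
Rectangular plate: I_cm = (1/12)M(a²+b²) = (1/12)(2.71)[(1.3)² + (0.841)²] = 0.54139 kg·m²; centre at d = 0.598 m, so I = I_cm + Md² gives I = 0.54139 + (2.71)(0.598)² = 1.5105 kg·m².
Total I = 0.023813 + 0.1115 + 1.5105 = 1.6458 kg·m².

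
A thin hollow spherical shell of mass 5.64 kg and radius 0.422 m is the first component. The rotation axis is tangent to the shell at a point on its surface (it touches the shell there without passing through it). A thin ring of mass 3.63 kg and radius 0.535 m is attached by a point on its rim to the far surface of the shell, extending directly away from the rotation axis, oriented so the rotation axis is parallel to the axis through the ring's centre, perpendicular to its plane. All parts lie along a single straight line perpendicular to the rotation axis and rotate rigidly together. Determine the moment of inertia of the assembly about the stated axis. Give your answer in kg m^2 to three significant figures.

Spherical shell: I_cm = (2/3)MR² = (2/3)(5.64)(0.422)² = 0.6696 kg m^2; centre at d = 0.422 m, so I = I_cm + Md² gives I = 0.6696 + (5.64)(0.422)² = 1.674 kg m^2.
Thin ring: I_cm = MR² = (3.63)(0.535)² = 1.039 kg m^2; centre at d = 0.422 + 0.422 + 0.535 = 1.379 m, so I = I_cm + Md² gives I = 1.039 + (3.63)(1.379)² = 7.942 kg m^2.
Total I = 1.674 + 7.942 = 9.6159 kg m^2.

9.62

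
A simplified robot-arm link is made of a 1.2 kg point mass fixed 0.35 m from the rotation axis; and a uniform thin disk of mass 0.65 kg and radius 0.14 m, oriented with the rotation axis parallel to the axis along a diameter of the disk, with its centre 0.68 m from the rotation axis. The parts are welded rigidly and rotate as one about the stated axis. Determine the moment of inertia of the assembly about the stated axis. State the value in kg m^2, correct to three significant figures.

0.451

Point mass: I_cm = 0; centre at d = 0.35 m, so I = I_cm + Md² gives I = 0 + (1.2)(0.35)² = 0.147 kg m^2.
Thin disk: I_cm = (1/4)MR² = (1/4)(0.65)(0.14)² = 0.003185 kg m^2; centre at d = 0.68 m, so I = I_cm + Md² gives I = 0.003185 + (0.65)(0.68)² = 0.30375 kg m^2.
Total I = 0.147 + 0.30375 = 0.45075 kg m^2.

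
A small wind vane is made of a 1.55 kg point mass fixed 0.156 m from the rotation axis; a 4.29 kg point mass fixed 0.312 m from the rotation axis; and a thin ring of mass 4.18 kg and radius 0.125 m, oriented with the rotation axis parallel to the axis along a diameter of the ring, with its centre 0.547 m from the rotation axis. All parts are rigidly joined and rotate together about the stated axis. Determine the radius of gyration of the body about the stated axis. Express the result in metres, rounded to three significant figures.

0.417

Point mass: I_cm = 0; centre at d = 0.156 m, so the parallel axis theorem gives I = 0 + (1.55)(0.156)² = 0.037721 kg·m².
Point mass: I_cm = 0; centre at d = 0.312 m, so the parallel axis theorem gives I = 0 + (4.29)(0.312)² = 0.41761 kg·m².
Thin ring: I_cm = (1/2)MR² = (1/2)(4.18)(0.125)² = 0.032656 kg·m²; centre at d = 0.547 m, so the parallel axis theorem gives I = 0.032656 + (4.18)(0.547)² = 1.2833 kg·m².
Total I = 1.7387 kg·m²; total mass M = 10.02 kg.
k = √(I/M) = √(1.7387/10.02) = 0.41656 m.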